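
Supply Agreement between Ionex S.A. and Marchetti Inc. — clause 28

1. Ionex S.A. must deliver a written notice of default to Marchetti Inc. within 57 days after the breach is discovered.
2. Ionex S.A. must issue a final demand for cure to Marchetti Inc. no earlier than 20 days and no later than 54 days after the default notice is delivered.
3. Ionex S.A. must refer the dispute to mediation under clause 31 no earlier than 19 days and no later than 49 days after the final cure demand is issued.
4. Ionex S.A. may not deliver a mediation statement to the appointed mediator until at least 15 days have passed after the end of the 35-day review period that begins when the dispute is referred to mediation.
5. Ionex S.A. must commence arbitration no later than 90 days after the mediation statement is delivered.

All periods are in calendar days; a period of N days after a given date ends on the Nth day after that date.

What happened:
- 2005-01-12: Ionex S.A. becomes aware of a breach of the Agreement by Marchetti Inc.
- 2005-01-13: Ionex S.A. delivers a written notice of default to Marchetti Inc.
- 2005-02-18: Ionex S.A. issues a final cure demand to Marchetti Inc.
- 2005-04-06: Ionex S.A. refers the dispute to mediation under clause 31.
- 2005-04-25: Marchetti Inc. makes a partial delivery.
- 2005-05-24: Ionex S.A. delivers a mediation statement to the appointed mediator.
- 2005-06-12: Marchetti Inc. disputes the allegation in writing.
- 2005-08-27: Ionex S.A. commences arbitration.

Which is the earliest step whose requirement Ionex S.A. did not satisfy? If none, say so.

Step 4

Step 1 — counting 57 days from 2005-01-12 (when the breach is discovered) gives a deadline of 2005-03-10; completed 2005-01-13, before the deadline.
Step 2 — 20 and 54 days from 2005-01-13 (when the default notice is delivered) are 2005-02-02 and 2005-03-08 respectively; done 2005-02-18, which is between those dates.
Step 3 — 19 and 49 days from 2005-02-18 (when the final cure demand is issued) are 2005-03-09 and 2005-04-08 respectively; done 2005-04-06, which is between those dates.
Step 4 — must wait 15 days from 2005-05-11 (end of the 35-day review period, which began when the dispute is referred to mediation on 2005-04-06), so not before 2005-05-26; acted on 2005-05-24, 2 days prematurely.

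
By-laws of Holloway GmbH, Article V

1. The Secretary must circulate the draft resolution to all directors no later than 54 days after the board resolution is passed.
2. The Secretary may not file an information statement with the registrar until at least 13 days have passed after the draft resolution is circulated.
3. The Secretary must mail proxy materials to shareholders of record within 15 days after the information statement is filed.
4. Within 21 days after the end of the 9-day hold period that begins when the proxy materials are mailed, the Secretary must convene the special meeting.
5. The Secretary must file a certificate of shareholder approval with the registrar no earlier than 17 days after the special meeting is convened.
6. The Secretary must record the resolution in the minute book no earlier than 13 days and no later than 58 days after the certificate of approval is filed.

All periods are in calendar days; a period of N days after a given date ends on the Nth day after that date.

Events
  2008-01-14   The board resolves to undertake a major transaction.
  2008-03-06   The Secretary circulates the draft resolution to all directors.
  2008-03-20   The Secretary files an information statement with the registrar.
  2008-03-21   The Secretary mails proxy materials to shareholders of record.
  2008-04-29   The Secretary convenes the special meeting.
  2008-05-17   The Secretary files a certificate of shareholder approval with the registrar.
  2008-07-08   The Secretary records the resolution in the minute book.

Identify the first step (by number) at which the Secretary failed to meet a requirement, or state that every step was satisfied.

Step 1: 54 days after 2008-01-14 (when the board resolution is passed) is 2008-03-08; completed 2008-03-06, before the deadline.
Step 2: the earliest permitted date is 13 days after 2008-03-06 (when the draft resolution is circulated), i.e. 2008-03-19; done 2008-03-20 — permitted.
Step 3: 15 days after 2008-03-20 (when the information statement is filed) is 2008-04-04; done 2008-03-21 — timely.
Step 4: 21 days after 2008-03-30 (end of the 9-day hold period, which began when the proxy materials are mailed on 2008-03-21) is 2008-04-20; 2008-04-29 misses that deadline by 9 days.
The procedure was therefore not followed at step 4.

Step 4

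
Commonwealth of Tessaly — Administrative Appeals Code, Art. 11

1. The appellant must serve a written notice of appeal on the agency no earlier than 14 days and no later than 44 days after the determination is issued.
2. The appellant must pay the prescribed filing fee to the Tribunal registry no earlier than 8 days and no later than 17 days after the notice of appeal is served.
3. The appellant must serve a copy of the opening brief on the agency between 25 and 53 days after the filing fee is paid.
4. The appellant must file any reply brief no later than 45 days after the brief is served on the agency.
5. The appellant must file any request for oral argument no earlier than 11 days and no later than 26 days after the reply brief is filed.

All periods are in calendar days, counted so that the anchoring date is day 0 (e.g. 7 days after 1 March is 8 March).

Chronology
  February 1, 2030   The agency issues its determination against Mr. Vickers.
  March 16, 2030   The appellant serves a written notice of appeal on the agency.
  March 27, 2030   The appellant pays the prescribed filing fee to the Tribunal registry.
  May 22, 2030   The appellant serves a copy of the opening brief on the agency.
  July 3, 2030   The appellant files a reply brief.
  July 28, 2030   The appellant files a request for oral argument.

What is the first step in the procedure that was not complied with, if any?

(1) the permitted window runs from February 1, 2030 + 14 = February 15, 2030 to February 1, 2030 + 44 = March 17, 2030; done March 16, 2030 — within the window.
(2) the permitted window runs from March 16, 2030 + 8 = March 24, 2030 to March 16, 2030 + 17 = April 2, 2030; done March 27, 2030, which is between those dates.
(3) the permitted window runs from March 27, 2030 + 25 = April 21, 2030 to March 27, 2030 + 53 = May 19, 2030; done May 22, 2030 — 3 days after the window closed.

Step 3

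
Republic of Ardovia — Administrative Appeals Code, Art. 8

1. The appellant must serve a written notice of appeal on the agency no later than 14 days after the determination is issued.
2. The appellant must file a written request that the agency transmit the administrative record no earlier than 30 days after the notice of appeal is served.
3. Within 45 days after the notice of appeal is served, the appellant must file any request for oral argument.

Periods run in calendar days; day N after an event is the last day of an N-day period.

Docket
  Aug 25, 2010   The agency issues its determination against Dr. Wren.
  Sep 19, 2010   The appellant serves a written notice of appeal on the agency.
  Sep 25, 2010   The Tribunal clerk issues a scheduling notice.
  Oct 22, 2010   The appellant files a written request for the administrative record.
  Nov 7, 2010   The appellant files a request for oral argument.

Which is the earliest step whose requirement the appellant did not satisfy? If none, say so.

Step 1: 14 days after Aug 25, 2010 (when the determination is issued) is Sep 8, 2010; not done until Sep 19, 2010, 11 days after the deadline.
No need to go further; step 1 was not satisfied.

Step 1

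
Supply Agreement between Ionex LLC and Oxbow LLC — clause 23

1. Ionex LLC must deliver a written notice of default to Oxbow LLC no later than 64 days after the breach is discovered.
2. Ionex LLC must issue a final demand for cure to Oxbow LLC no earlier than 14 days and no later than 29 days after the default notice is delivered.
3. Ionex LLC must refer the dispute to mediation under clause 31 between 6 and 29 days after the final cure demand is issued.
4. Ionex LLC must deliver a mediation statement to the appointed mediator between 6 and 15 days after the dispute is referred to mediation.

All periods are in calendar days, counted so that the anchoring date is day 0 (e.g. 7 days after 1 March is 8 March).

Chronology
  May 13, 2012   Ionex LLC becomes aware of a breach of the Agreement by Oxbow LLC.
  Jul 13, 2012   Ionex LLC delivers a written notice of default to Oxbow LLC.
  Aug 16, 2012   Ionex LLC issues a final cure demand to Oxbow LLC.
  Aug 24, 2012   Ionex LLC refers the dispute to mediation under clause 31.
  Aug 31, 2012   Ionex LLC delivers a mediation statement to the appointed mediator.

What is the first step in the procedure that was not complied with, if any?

Step 2

(1) due by May 13, 2012 + 64 days = Jul 16, 2012; Jul 13, 2012 is within that limit.
(2) the permitted window runs from Jul 13, 2012 + 14 = Jul 27, 2012 to Jul 13, 2012 + 29 = Aug 11, 2012; done Aug 16, 2012 — 5 days after the window closed.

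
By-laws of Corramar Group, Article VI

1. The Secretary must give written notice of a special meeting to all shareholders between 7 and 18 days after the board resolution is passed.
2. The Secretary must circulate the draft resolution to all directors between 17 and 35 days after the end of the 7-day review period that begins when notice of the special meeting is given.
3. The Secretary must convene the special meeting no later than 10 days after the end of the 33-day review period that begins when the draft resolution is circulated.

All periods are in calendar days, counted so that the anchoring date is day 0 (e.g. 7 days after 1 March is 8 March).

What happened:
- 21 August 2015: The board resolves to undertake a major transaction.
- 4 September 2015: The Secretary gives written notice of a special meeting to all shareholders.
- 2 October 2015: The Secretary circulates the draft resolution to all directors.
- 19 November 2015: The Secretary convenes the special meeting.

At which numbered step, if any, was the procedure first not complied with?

(1) the permitted window runs from 21 August 2015 + 7 = 28 August 2015 to 21 August 2015 + 18 = 8 September 2015; 4 September 2015 falls inside that range.
(2) the permitted window runs from 11 September 2015 + 17 = 28 September 2015 to 11 September 2015 + 35 = 16 October 2015; done 2 October 2015 — within the window.
(3) due by 4 November 2015 + 10 days = 14 November 2015; not done until 19 November 2015, 5 days after the deadline.
No need to go further; step 3 was not satisfied.

Step 3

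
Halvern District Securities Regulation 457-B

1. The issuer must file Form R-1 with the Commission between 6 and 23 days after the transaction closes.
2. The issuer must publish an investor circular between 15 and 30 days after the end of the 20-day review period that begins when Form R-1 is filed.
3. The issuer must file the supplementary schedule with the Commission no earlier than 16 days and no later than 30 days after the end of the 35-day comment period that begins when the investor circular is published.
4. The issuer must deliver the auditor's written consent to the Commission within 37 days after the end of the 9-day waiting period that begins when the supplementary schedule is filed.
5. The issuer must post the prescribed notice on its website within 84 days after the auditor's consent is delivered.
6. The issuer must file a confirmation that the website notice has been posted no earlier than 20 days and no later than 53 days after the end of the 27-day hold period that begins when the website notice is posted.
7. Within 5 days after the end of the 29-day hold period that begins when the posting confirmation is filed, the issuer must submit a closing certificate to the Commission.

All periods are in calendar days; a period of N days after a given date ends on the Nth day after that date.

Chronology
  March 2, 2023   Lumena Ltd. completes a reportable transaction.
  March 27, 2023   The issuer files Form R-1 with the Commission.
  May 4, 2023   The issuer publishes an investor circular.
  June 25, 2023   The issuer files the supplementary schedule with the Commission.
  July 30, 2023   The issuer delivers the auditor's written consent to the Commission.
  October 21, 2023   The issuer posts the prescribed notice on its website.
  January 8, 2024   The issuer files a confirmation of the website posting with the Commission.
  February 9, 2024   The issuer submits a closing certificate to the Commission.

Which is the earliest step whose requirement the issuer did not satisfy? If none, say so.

Step 1

Step 1: the window is 6–23 days after March 2, 2023 (when the transaction closes), so March 8, 2023 through March 25, 2023; done March 27, 2023 — 2 days after the window closed.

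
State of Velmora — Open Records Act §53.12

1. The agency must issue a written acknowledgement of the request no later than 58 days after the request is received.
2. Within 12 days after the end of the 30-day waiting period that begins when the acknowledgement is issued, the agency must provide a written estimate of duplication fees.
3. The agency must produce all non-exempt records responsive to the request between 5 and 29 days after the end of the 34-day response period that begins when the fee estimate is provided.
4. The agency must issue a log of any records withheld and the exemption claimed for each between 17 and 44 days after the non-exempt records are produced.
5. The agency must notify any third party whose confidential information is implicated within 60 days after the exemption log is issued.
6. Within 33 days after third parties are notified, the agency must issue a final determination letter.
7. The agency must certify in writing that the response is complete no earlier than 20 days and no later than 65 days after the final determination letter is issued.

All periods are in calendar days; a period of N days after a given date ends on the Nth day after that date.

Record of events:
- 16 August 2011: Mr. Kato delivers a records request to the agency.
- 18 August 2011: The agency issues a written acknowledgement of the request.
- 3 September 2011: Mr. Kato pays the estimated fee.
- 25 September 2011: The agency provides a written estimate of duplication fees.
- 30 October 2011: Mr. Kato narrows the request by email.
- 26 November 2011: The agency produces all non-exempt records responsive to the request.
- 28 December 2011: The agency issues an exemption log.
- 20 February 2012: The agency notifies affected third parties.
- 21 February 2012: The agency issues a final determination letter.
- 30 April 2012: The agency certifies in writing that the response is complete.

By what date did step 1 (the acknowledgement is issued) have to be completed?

13 October 2011

Step 1 runs from 16 August 2011, when the request is received. 58 days after 16 August 2011 is 13 October 2011.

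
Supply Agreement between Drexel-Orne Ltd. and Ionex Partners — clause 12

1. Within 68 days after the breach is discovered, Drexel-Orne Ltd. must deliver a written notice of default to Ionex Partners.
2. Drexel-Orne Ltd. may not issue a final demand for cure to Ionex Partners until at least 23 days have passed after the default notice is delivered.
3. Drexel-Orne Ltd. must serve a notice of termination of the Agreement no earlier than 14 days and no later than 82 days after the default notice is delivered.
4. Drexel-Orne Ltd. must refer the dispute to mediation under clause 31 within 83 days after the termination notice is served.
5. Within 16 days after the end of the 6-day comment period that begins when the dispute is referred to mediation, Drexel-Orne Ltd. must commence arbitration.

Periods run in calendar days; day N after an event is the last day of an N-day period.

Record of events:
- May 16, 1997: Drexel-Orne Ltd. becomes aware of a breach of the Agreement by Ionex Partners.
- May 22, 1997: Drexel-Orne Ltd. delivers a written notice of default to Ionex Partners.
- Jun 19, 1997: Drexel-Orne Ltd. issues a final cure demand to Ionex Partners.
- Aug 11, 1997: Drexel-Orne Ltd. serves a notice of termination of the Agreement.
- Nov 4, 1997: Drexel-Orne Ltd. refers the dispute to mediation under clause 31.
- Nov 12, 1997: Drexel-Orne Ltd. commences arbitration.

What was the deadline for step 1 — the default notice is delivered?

Step 1 runs from May 16, 1997, when the breach is discovered. 68 days after May 16, 1997 is Jul 23, 1997.

Jul 23, 1997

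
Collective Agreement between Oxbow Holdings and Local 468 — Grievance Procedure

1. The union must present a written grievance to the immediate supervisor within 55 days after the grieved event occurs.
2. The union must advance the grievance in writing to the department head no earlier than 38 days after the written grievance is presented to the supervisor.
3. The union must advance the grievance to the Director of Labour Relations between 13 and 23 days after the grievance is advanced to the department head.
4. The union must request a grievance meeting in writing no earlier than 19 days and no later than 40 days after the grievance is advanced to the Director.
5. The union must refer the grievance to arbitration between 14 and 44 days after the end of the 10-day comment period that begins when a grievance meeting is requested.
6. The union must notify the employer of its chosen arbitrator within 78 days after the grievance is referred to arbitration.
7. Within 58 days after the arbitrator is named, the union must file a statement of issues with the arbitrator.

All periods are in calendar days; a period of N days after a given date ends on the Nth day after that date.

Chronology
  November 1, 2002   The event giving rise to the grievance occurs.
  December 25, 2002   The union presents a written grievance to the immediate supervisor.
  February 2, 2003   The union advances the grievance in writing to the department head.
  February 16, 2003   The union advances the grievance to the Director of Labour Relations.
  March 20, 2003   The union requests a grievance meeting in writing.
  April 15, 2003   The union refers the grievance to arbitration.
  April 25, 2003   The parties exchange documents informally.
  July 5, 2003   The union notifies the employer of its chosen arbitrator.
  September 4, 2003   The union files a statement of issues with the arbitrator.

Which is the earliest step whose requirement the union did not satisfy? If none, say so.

(1) due by November 1, 2002 + 55 days = December 26, 2002; done December 25, 2002 — timely.
(2) permitted from December 25, 2002 + 38 days = February 1, 2003 onward; done February 2, 2003 — permitted.
(3) the permitted window runs from February 2, 2003 + 13 = February 15, 2003 to February 2, 2003 + 23 = February 25, 2003; done February 16, 2003, which is between those dates.
(4) the permitted window runs from February 16, 2003 + 19 = March 7, 2003 to February 16, 2003 + 40 = March 28, 2003; done March 20, 2003 — within the window.
(5) the permitted window runs from March 30, 2003 + 14 = April 13, 2003 to March 30, 2003 + 44 = May 13, 2003; done April 15, 2003 — within the window.
(6) due by April 15, 2003 + 78 days = July 2, 2003; July 5, 2003 misses that deadline by 3 days.

Step 6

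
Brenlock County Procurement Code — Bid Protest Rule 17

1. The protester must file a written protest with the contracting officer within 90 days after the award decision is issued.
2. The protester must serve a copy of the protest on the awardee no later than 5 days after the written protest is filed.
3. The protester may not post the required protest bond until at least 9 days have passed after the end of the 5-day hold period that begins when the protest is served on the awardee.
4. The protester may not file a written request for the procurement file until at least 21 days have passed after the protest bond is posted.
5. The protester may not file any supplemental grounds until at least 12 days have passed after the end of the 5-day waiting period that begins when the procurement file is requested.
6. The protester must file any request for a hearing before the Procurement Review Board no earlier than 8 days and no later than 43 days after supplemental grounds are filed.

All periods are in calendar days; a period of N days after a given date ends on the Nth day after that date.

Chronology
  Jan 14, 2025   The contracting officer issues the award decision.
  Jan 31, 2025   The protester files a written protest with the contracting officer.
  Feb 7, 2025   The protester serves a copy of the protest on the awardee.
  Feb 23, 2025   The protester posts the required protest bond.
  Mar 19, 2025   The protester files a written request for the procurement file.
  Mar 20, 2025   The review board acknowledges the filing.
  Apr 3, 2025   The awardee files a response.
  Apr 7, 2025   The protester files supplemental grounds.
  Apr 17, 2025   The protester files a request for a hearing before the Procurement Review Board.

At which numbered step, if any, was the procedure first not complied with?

Step 2

Step 1 — counting 90 days from Jan 14, 2025 (when the award decision is issued) gives a deadline of Apr 14, 2025; done Jan 31, 2025 — timely.
Step 2 — counting 5 days from Jan 31, 2025 (when the written protest is filed) gives a deadline of Feb 5, 2025; Feb 7, 2025 misses that deadline by 2 days.
Later steps need not be reached.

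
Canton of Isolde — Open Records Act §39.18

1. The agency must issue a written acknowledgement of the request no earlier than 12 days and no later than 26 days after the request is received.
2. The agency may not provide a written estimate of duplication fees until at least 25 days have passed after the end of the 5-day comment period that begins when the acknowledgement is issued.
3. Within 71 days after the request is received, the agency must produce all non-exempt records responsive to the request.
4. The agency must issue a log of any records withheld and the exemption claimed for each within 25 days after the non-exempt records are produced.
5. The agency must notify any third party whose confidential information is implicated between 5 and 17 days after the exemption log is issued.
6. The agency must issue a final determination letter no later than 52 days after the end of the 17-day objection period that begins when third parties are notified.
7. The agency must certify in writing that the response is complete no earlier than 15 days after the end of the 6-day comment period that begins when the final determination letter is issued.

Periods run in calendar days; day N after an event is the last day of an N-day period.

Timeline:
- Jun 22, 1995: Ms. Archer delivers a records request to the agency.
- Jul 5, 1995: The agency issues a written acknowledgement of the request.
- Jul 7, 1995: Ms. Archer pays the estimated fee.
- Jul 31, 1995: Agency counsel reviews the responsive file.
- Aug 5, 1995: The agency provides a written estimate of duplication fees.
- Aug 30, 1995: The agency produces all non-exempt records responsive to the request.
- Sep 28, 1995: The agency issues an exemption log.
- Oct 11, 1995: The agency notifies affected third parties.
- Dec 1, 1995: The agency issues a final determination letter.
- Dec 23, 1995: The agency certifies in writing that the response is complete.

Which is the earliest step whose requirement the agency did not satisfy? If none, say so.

Step 1: the window is 12–26 days after Jun 22, 1995 (when the request is received), so Jul 4, 1995 through Jul 18, 1995; Jul 5, 1995 falls inside that range.
Step 2: the earliest permitted date is 25 days after Jul 10, 1995 (end of the 5-day comment period, which began when the acknowledgement is issued on Jul 5, 1995), i.e. Aug 4, 1995; done Aug 5, 1995 — permitted.
Step 3: 71 days after Jun 22, 1995 (when the request is received) is Sep 1, 1995; done Aug 30, 1995 — timely.
Step 4: 25 days after Aug 30, 1995 (when the non-exempt records are produced) is Sep 24, 1995; done Sep 28, 1995 — 4 days late.
The procedure was therefore not followed at step 4.

Step 4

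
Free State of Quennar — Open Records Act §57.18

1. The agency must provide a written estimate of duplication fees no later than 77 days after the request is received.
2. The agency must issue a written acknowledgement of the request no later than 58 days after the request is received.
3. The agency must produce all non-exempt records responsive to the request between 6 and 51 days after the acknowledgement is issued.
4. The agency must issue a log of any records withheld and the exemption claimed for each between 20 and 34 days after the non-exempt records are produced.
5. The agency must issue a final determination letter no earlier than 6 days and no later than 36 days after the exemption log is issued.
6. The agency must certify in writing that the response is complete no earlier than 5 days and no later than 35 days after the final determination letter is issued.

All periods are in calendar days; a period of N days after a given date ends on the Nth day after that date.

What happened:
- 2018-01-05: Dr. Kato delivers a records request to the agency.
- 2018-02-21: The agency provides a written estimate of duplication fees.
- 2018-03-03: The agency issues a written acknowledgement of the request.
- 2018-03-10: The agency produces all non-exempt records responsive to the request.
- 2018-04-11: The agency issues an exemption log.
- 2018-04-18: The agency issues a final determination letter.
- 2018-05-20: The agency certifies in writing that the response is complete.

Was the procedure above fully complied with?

Step 1 — counting 77 days from 2018-01-05 (when the request is received) gives a deadline of 2018-03-23; 2018-02-21 is within that limit.
Step 2 — counting 58 days from 2018-01-05 (when the request is received) gives a deadline of 2018-03-04; completed 2018-03-03, before the deadline.
Step 3 — 6 and 51 days from 2018-03-03 (when the acknowledgement is issued) are 2018-03-09 and 2018-04-23 respectively; done 2018-03-10, which is between those dates.
Step 4 — 20 and 34 days from 2018-03-10 (when the non-exempt records are produced) are 2018-03-30 and 2018-04-13 respectively; done 2018-04-11, which is between those dates.
Step 5 — 6 and 36 days from 2018-04-11 (when the exemption log is issued) are 2018-04-17 and 2018-05-17 respectively; 2018-04-18 falls inside that range.
Step 6 — 5 and 35 days from 2018-04-18 (when the final determination letter is issued) are 2018-04-23 and 2018-05-23 respectively; 2018-05-20 falls inside that range.

Yes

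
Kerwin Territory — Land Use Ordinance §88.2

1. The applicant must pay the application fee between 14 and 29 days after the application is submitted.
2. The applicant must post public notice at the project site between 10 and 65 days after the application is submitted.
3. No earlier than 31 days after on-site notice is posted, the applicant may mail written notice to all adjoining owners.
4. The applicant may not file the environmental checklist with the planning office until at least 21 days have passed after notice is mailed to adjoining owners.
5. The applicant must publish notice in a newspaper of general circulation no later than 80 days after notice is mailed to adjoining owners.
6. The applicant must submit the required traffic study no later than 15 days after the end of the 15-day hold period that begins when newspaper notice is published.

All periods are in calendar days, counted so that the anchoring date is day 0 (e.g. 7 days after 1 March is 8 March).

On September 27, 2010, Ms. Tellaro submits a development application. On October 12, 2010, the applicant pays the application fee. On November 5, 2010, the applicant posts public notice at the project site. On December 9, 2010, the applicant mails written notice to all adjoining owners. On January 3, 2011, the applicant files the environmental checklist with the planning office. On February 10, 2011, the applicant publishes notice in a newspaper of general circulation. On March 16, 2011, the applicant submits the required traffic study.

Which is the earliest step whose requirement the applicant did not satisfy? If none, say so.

(1) the permitted window runs from September 27, 2010 + 14 = October 11, 2010 to September 27, 2010 + 29 = October 26, 2010; October 12, 2010 falls inside that range.
(2) the permitted window runs from September 27, 2010 + 10 = October 7, 2010 to September 27, 2010 + 65 = December 1, 2010; November 5, 2010 falls inside that range.
(3) permitted from November 5, 2010 + 31 days = December 6, 2010 onward; December 9, 2010 is on or after that date.
(4) permitted from December 9, 2010 + 21 days = December 30, 2010 onward; January 3, 2011 is on or after that date.
(5) due by December 9, 2010 + 80 days = February 27, 2011; February 10, 2011 is within that limit.
(6) due by February 25, 2011 + 15 days = March 12, 2011; March 16, 2011 misses that deadline by 4 days.
That is the first point of non-compliance.

Step 6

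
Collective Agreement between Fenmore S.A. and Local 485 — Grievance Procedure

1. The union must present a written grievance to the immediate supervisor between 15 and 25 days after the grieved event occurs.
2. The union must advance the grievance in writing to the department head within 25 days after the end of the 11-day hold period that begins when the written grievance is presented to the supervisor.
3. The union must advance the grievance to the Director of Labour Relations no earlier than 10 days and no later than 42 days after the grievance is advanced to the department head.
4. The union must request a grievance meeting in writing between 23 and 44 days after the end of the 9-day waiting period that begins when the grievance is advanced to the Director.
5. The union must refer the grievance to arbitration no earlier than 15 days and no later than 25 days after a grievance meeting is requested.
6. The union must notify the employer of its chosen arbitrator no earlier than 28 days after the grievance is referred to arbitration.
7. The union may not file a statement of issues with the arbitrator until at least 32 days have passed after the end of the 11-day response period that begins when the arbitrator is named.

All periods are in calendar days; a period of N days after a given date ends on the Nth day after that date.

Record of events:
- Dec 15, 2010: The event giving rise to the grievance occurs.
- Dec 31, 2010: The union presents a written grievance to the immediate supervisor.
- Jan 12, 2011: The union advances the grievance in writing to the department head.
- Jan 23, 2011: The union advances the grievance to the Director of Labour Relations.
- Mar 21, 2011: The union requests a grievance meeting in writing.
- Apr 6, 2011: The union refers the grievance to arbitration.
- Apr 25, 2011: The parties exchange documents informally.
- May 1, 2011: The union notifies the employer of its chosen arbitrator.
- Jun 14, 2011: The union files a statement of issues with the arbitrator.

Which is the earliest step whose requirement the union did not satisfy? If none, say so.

Step 1: the window is 15–25 days after Dec 15, 2010 (when the grieved event occurs), so Dec 30, 2010 through Jan 9, 2011; Dec 31, 2010 falls inside that range.
Step 2: 25 days after Jan 11, 2011 (end of the 11-day hold period, which began when the written grievance is presented to the supervisor on Dec 31, 2010) is Feb 5, 2011; done Jan 12, 2011 — timely.
Step 3: the window is 10–42 days after Jan 12, 2011 (when the grievance is advanced to the department head), so Jan 22, 2011 through Feb 23, 2011; done Jan 23, 2011, which is between those dates.
Step 4: the window is 23–44 days after Feb 1, 2011 (end of the 9-day waiting period, which began when the grievance is advanced to the Director on Jan 23, 2011), so Feb 24, 2011 through Mar 17, 2011; Mar 21, 2011 is 4 days past the end of the window.
The analysis stops there.

Step 4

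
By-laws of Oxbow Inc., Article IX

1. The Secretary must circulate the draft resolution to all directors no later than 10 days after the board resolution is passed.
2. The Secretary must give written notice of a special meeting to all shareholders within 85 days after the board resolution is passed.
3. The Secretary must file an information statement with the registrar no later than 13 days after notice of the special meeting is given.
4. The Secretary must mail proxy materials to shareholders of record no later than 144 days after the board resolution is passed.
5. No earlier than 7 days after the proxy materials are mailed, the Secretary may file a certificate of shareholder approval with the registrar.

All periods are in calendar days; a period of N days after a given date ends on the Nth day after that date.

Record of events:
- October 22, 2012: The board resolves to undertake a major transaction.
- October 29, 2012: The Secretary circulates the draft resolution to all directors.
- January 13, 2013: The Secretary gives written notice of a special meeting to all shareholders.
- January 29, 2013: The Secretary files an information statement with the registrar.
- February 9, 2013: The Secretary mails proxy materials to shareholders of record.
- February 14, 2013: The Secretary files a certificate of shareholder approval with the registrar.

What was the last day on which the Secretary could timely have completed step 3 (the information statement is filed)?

Step 3 runs from January 13, 2013, when notice of the special meeting is given. 13 days after January 13, 2013 is January 26, 2013.

January 26, 2013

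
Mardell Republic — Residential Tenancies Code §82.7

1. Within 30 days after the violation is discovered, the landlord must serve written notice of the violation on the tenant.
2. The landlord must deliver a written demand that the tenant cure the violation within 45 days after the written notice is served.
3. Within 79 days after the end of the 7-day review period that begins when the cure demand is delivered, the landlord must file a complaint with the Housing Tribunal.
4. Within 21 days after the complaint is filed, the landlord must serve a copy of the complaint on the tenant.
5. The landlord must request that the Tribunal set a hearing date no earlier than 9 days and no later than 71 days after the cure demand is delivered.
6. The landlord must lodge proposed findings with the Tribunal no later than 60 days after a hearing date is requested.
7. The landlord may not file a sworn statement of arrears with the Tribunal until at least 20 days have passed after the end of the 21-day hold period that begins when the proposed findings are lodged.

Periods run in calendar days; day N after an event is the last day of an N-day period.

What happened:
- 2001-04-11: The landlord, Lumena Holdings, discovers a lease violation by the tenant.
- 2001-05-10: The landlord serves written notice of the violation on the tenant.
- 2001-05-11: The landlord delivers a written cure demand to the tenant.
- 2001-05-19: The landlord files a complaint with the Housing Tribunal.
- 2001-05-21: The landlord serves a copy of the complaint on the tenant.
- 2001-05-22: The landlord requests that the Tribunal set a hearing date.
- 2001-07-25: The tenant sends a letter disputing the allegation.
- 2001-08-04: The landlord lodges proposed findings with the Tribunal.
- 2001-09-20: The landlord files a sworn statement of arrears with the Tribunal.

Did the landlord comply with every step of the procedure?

No

Step 1: 30 days after 2001-04-11 (when the violation is discovered) is 2001-05-11; completed 2001-05-10, before the deadline.
Step 2: 45 days after 2001-05-10 (when the written notice is served) is 2001-06-24; done 2001-05-11 — timely.
Step 3: 79 days after 2001-05-18 (end of the 7-day review period, which began when the cure demand is delivered on 2001-05-11) is 2001-08-05; done 2001-05-19 — timely.
Step 4: 21 days after 2001-05-19 (when the complaint is filed) is 2001-06-09; done 2001-05-21 — timely.
Step 5: the window is 9–71 days after 2001-05-11 (when the cure demand is delivered), so 2001-05-20 through 2001-07-21; done 2001-05-22 — within the window.
Step 6: 60 days after 2001-05-22 (when a hearing date is requested) is 2001-07-21; done 2001-08-04 — 14 days late.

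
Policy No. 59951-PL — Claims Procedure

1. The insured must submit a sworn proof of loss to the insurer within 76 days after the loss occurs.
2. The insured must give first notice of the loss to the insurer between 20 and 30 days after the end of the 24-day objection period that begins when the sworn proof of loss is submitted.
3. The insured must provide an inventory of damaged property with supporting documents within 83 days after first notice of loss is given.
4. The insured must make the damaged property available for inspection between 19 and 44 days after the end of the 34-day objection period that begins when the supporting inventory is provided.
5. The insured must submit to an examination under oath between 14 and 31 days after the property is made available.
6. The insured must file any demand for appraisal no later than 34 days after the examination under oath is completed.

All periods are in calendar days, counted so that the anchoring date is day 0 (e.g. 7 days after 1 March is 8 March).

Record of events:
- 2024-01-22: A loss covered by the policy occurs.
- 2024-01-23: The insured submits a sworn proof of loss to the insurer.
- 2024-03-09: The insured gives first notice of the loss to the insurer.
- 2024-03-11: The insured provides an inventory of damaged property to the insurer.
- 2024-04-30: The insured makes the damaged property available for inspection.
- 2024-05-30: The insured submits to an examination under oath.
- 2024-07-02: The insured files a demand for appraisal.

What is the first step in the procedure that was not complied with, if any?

(1) due by 2024-01-22 + 76 days = 2024-04-07; 2024-01-23 is within that limit.
(2) the permitted window runs from 2024-02-16 + 20 = 2024-03-07 to 2024-02-16 + 30 = 2024-03-17; done 2024-03-09, which is between those dates.
(3) due by 2024-03-09 + 83 days = 2024-05-31; done 2024-03-11 — timely.
(4) the permitted window runs from 2024-04-14 + 19 = 2024-05-03 to 2024-04-14 + 44 = 2024-05-28; done 2024-04-30 — 3 days before the window opened.
The analysis stops there.

Step 4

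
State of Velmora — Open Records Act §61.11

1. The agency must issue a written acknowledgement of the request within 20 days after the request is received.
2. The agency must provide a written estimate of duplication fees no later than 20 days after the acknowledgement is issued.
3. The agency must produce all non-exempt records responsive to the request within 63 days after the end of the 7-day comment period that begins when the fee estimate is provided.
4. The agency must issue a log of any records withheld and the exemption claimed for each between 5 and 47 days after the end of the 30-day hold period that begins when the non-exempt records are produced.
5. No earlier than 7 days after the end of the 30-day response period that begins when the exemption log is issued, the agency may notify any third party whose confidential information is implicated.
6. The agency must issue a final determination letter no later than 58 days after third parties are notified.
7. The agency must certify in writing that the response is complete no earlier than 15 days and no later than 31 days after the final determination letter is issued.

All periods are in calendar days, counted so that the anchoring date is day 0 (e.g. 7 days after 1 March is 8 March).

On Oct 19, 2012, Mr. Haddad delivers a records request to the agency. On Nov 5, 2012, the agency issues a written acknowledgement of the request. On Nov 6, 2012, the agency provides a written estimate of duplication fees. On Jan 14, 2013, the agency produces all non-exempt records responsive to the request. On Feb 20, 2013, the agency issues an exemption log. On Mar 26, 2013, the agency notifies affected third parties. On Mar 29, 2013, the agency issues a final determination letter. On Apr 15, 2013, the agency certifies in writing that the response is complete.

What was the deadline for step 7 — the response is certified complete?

Step 7 runs from Mar 29, 2013, when the final determination letter is issued. The window is 15–31 days after Mar 29, 2013; it closes on Apr 29, 2013.

Apr 29, 2013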